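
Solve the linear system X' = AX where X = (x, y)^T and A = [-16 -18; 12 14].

x(t) = -3c_1e^(-4t) + c_2e^(2t), y(t) = 2c_1e^(-4t) - c_2e^(2t)

Coefficient matrix A = [[-16, -18], [12, 14]].
Characteristic polynomial det(A - λI) = λ^2 + 2λ - 8 = 0.
Eigenvalues λ = -4, 2.
For λ=-4: (A-λI) row 1 is [-12, -18], so an eigenvector is (-3, 2).
For λ=2: (A-λI) row 1 is [-18, -18], so an eigenvector is (1, -1).
General solution: c_1e^(-4t)(-3,2) + c_2e^(2t)(1,-1).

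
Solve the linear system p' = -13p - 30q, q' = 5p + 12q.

Coefficient matrix A = [[-13, -30], [5, 12]].
Characteristic polynomial det(A - λI) = λ^2 + λ - 6 = 0.
Eigenvalues λ = -3, 2.
For λ=-3: (A-λI) row 1 is [-10, -30], so an eigenvector is (-3, 1).
For λ=2: (A-λI) row 1 is [-15, -30], so an eigenvector is (-2, 1).
General solution: C_1e^(-3t)(-3,1) + C_2e^(2t)(-2,1).

p(t) = -3C_1e^(-3t) - 2C_2e^(2t), q(t) = C_1e^(-3t) + C_2e^(2t)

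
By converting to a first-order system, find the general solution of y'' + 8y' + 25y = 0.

y(t) = C_1e^(-4t)cos(3t) + C_2e^(-4t)sin(3t)

Let x_1 = y, x_2 = y'. Then x_1' = x_2 and x_2' = -25x_1 - 8x_2.
A = [[0,1],[-25,-8]]; det(A-λI) = λ^2 + 8λ + 25.
Eigenvalues λ = -4 ± 3i.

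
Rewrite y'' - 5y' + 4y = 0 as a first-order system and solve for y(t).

Let x_1 = y, x_2 = y'. Then x_1' = x_2 and x_2' = -4x_1 + 5x_2.
A = [[0,1],[-4,5]]; det(A-λI) = λ^2 - 5λ + 4.
Eigenvalues λ = 1, 4 with eigenvectors (1,1), (1,4).

y(t) = K_1e^(t) + K_2e^(4t)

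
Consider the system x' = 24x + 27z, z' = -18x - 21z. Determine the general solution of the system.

Coefficient matrix A = [[24, 27], [-18, -21]].
Characteristic polynomial det(A - λI) = λ^2 - 3λ - 18 = 0.
Eigenvalues λ = 6, -3.
For λ=6: (A-λI) row 1 is [18, 27], so an eigenvector is (3, -2).
For λ=-3: (A-λI) row 1 is [27, 27], so an eigenvector is (1, -1).
General solution: K_1e^(6t)(3,-2) + K_2e^(-3t)(1,-1).

x(t) = 3K_1e^(6t) + K_2e^(-3t), z(t) = -2K_1e^(6t) - K_2e^(-3t)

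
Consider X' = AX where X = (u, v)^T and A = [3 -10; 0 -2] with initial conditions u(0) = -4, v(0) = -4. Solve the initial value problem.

u(t) = 4e^(3t) - 8e^(-2t), v(t) = -4e^(-2t)

Coefficient matrix A = [[3, -10], [0, -2]].
Characteristic polynomial det(A - λI) = λ^2 - λ - 6 = 0.
Eigenvalues λ = 3, -2.
For λ=3: (A-λI) row 1 is [0, -10], so an eigenvector is (-1, 0).
For λ=-2: (A-λI) row 1 is [5, -10], so an eigenvector is (2, 1).
General solution: C_1e^(3t)(-1,0) + C_2e^(-2t)(2,1).
Applying u(0)=-4, v(0)=-4 gives C_1=-4, C_2=-4.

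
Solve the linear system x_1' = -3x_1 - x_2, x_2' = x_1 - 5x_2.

x_1(t) = c_1e^(-4t) + c_2te^(-4t) - c_2e^(-4t), x_2(t) = c_1e^(-4t) + c_2te^(-4t) - 2c_2e^(-4t)

Coefficient matrix A = [[-3, -1], [1, -5]].
Characteristic polynomial det(A - λI) = λ^2 + 8λ + 16 = 0.
Single eigenvalue λ = -4 with algebraic multiplicity 2.
Eigenvector v = (1,1); generalized eigenvector w with (A-λI)w=v is (-1,-2).
General solution: e^(-4t)[c_1·v + c_2·(t·v + w)].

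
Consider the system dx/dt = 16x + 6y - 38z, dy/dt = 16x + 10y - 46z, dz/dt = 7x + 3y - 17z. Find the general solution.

Coefficient matrix A = [[16, 6, -38], [16, 10, -46], [7, 3, -17]].
det(A - λI) = 0 gives eigenvalues λ = 2, 4, 3.
For λ=2: eigenvector (-7,-9,-4).
For λ=4: eigenvector (6,7,3).
For λ=3: eigenvector (2,2,1).
General solution: c_1e^(2t)(-7,-9,-4) + c_2e^(4t)(6,7,3) + c_3e^(3t)(2,2,1).

x(t) = -7c_1e^(2t) + 6c_2e^(4t) + 2c_3e^(3t), y(t) = -9c_1e^(2t) + 7c_2e^(4t) + 2c_3e^(3t), z(t) = -4c_1e^(2t) + 3c_2e^(4t) + c_3e^(3t)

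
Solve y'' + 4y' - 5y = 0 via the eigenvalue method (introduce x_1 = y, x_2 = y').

y(t) = K_1e^(t) + K_2e^(-5t)

Let x_1 = y, x_2 = y'. Then x_1' = x_2 and x_2' = 5x_1 - 4x_2.
A = [[0,1],[5,-4]]; det(A-λI) = λ^2 + 4λ - 5.
Eigenvalues λ = 1, -5 with eigenvectors (1,1), (1,-5).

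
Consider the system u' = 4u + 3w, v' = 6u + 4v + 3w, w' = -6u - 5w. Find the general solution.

u(t) = -K_1e^(-2t) - K_2e^(t), v(t) = K_2e^(t) + K_3e^(4t), w(t) = 2K_1e^(-2t) + K_2e^(t)

Coefficient matrix A = [[4, 0, 3], [6, 4, 3], [-6, 0, -5]].
det(A - λI) = 0 gives eigenvalues λ = -2, 1, 4.
For λ=-2: eigenvector (-1,0,2).
For λ=1: eigenvector (-1,1,1).
For λ=4: eigenvector (0,1,0).
General solution: K_1e^(-2t)(-1,0,2) + K_2e^(t)(-1,1,1) + K_3e^(4t)(0,1,0).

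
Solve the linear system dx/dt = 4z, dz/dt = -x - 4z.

x(t) = 2K_1e^(-2t) + 2K_2te^(-2t) - K_2e^(-2t), z(t) = -K_1e^(-2t) - K_2te^(-2t) + K_2e^(-2t)

Coefficient matrix A = [[0, 4], [-1, -4]].
Characteristic polynomial det(A - λI) = λ^2 + 4λ + 4 = 0.
Single eigenvalue λ = -2 with algebraic multiplicity 2.
Eigenvector v = (2,-1); generalized eigenvector w with (A-λI)w=v is (-1,1).
General solution: e^(-2t)[K_1·v + K_2·(t·v + w)].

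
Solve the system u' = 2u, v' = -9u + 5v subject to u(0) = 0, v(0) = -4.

Coefficient matrix A = [[2, 0], [-9, 5]].
Characteristic polynomial det(A - λI) = λ^2 - 7λ + 10 = 0.
Eigenvalues λ = 5, 2.
For λ=5: (A-λI) row 1 is [-3, 0], so an eigenvector is (0, 1).
For λ=2: (A-λI) row 2 is [-9, 3], so an eigenvector is (1, 3).
General solution: c_1e^(5t)(0,1) + c_2e^(2t)(1,3).
Applying u(0)=0, v(0)=-4 gives c_1=-4, c_2=0.

u(t) = 0, v(t) = -4e^(5t)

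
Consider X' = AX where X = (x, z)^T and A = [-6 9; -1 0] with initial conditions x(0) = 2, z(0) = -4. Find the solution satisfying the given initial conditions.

Coefficient matrix A = [[-6, 9], [-1, 0]].
Characteristic polynomial det(A - λI) = λ^2 + 6λ + 9 = 0.
Single eigenvalue λ = -3 with algebraic multiplicity 2.
Eigenvector v = (-3,-1); generalized eigenvector w with (A-λI)w=v is (-2,-1).
General solution: e^(-3t)[c_1·v + c_2·(t·v + w)].
Applying x(0)=2, z(0)=-4 gives c_1=-10, c_2=14.

x(t) = -42te^(-3t) + 2e^(-3t), z(t) = -14te^(-3t) - 4e^(-3t)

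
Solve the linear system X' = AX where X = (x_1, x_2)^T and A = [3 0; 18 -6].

Coefficient matrix A = [[3, 0], [18, -6]].
Characteristic polynomial det(A - λI) = λ^2 + 3λ - 18 = 0.
Eigenvalues λ = -6, 3.
For λ=-6: (A-λI) row 1 is [9, 0], so an eigenvector is (0, -1).
For λ=3: (A-λI) row 2 is [18, -9], so an eigenvector is (-1, -2).
General solution: c_1e^(-6t)(0,-1) + c_2e^(3t)(-1,-2).

x_1(t) = -c_2e^(3t), x_2(t) = -c_1e^(-6t) - 2c_2e^(3t)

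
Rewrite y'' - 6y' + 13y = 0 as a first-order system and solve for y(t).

Let x_1 = y, x_2 = y'. Then x_1' = x_2 and x_2' = -13x_1 + 6x_2.
A = [[0,1],[-13,6]]; det(A-λI) = λ^2 - 6λ + 13.
Eigenvalues λ = 3 ± 2i.

y(t) = K_1e^(3t)cos(2t) + K_2e^(3t)sin(2t)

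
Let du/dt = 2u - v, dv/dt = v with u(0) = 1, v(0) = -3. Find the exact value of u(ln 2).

10

A = [[2,-1],[0,1]]; eigenvalues λ = 1, 2.
Eigenvectors: (1,1) for λ=1, (-1,0) for λ=2.
From the initial condition, c_1 = -3, c_2 = -4.
u(ln 2) = (-3)(2^1)(1) + (-4)(2^2)(-1) = 10.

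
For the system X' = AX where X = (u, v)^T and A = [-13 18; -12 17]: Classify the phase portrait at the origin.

saddle

A = [[-13,18],[-12,17]]; det(A-λI) = λ^2 - 4λ - 5.
λ = 5, -1: opposite signs.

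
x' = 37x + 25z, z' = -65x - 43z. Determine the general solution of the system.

Coefficient matrix A = [[37, 25], [-65, -43]].
Characteristic polynomial det(A - λI) = λ^2 + 6λ + 34 = 0.
Eigenvalues λ = -3 ± 5i (complex conjugate pair).
For λ=-3+5i: an eigenvector is (2,-3) - i(1,-2) = (2 - i, -3 + 2i).
A real fundamental pair from Re and Im of e^((-3+5i)t)v: X_1 = e^(-3t)(cos(5t)·(2,-3) + sin(5t)·(1,-2)), X_2 = e^(-3t)(sin(5t)·(2,-3) - cos(5t)·(1,-2)).
General solution: C_1X_1 + C_2X_2.

x(t) = C_1e^(-3t)sin(5t) + 2C_1e^(-3t)cos(5t) + 2C_2e^(-3t)sin(5t) - C_2e^(-3t)cos(5t), z(t) = -2C_1e^(-3t)sin(5t) - 3C_1e^(-3t)cos(5t) - 3C_2e^(-3t)sin(5t) + 2C_2e^(-3t)cos(5t)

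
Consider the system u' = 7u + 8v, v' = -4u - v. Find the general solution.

u(t) = c_1e^(3t)sin(4t) + c_1e^(3t)cos(4t) + c_2e^(3t)sin(4t) - c_2e^(3t)cos(4t), v(t) = -c_1e^(3t)sin(4t) + c_2e^(3t)cos(4t)

Coefficient matrix A = [[7, 8], [-4, -1]].
Characteristic polynomial det(A - λI) = λ^2 - 6λ + 25 = 0.
Eigenvalues λ = 3 ± 4i (complex conjugate pair).
For λ=3+4i: an eigenvector is (1,0) - i(1,-1) = (1 - i, 0 + i).
A real fundamental pair from Re and Im of e^((3+4i)t)v: X_1 = e^(3t)(cos(4t)·(1,0) + sin(4t)·(1,-1)), X_2 = e^(3t)(sin(4t)·(1,0) - cos(4t)·(1,-1)).
General solution: c_1X_1 + c_2X_2.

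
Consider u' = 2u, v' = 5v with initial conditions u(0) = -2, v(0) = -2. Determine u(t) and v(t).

u(t) = -2e^(2t), v(t) = -2e^(5t)

Coefficient matrix A = [[2, 0], [0, 5]].
Characteristic polynomial det(A - λI) = λ^2 - 7λ + 10 = 0.
Eigenvalues λ = 5, 2.
For λ=5: (A-λI) row 1 is [-3, 0], so an eigenvector is (0, 1).
For λ=2: (A-λI) row 2 is [0, 3], so an eigenvector is (-1, 0).
General solution: c_1e^(5t)(0,1) + c_2e^(2t)(-1,0).
Applying u(0)=-2, v(0)=-2 gives c_1=-2, c_2=2.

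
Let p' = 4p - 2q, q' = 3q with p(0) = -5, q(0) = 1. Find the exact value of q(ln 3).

27

A = [[4,-2],[0,3]]; eigenvalues λ = 3, 4.
Eigenvectors: (-2,-1) for λ=3, (-1,0) for λ=4.
From the initial condition, c_1 = -1, c_2 = 7.
q(ln 3) = (-1)(3^3)(-1) + (7)(3^4)(0) = 27.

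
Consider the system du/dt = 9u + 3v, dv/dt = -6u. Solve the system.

Coefficient matrix A = [[9, 3], [-6, 0]].
Characteristic polynomial det(A - λI) = λ^2 - 9λ + 18 = 0.
Eigenvalues λ = 3, 6.
For λ=3: (A-λI) row 1 is [6, 3], so an eigenvector is (-1, 2).
For λ=6: (A-λI) row 1 is [3, 3], so an eigenvector is (-1, 1).
General solution: K_1e^(3t)(-1,2) + K_2e^(6t)(-1,1).

u(t) = -K_1e^(3t) - K_2e^(6t), v(t) = 2K_1e^(3t) + K_2e^(6t)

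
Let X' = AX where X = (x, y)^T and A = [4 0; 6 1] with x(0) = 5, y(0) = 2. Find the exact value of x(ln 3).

A = [[4,0],[6,1]]; eigenvalues λ = 1, 4.
Eigenvectors: (0,1) for λ=1, (1,2) for λ=4.
From the initial condition, c_1 = -8, c_2 = 5.
x(ln 3) = (-8)(3^1)(0) + (5)(3^4)(1) = 405.

405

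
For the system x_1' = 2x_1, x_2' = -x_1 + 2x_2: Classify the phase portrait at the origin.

unstable improper node

A = [[2,0],[-1,2]]; det(A-λI) = λ^2 - 4λ + 4.
repeated λ = 2 with a single eigenvector.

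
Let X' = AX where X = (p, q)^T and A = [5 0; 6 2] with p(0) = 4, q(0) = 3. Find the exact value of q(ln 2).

A = [[5,0],[6,2]]; eigenvalues λ = 2, 5.
Eigenvectors: (0,1) for λ=2, (-1,-2) for λ=5.
From the initial condition, c_1 = -5, c_2 = -4.
q(ln 2) = (-5)(2^2)(1) + (-4)(2^5)(-2) = 236.

236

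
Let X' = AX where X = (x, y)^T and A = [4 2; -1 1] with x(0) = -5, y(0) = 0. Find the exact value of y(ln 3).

90

A = [[4,2],[-1,1]]; eigenvalues λ = 2, 3.
Eigenvectors: (1,-1) for λ=2, (-2,1) for λ=3.
From the initial condition, c_1 = 5, c_2 = 5.
y(ln 3) = (5)(3^2)(-1) + (5)(3^3)(1) = 90.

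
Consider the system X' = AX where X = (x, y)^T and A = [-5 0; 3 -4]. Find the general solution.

x(t) = K_2e^(-5t), y(t) = K_1e^(-4t) - 3K_2e^(-5t)

Coefficient matrix A = [[-5, 0], [3, -4]].
Characteristic polynomial det(A - λI) = λ^2 + 9λ + 20 = 0.
Eigenvalues λ = -4, -5.
For λ=-4: (A-λI) row 1 is [-1, 0], so an eigenvector is (0, 1).
For λ=-5: (A-λI) row 2 is [3, 1], so an eigenvector is (1, -3).
General solution: K_1e^(-4t)(0,1) + K_2e^(-5t)(1,-3).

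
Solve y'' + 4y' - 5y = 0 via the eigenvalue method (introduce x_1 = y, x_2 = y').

Let x_1 = y, x_2 = y'. Then x_1' = x_2 and x_2' = 5x_1 - 4x_2.
A = [[0,1],[5,-4]]; det(A-λI) = λ^2 + 4λ - 5.
Eigenvalues λ = -5, 1 with eigenvectors (1,-5), (1,1).

y(t) = c_1e^(-5t) + c_2e^(t)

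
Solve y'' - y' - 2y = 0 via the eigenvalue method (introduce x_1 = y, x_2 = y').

y(t) = C_1e^(2t) + C_2e^(-t)

Let x_1 = y, x_2 = y'. Then x_1' = x_2 and x_2' = 2x_1 + x_2.
A = [[0,1],[2,1]]; det(A-λI) = λ^2 - λ - 2.
Eigenvalues λ = 2, -1 with eigenvectors (1,2), (1,-1).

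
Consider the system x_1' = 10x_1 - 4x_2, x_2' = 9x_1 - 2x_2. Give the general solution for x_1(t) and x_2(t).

Coefficient matrix A = [[10, -4], [9, -2]].
Characteristic polynomial det(A - λI) = λ^2 - 8λ + 16 = 0.
Single eigenvalue λ = 4 with algebraic multiplicity 2.
Eigenvector v = (2,3); generalized eigenvector w with (A-λI)w=v is (-1,-2).
General solution: e^(4t)[C_1·v + C_2·(t·v + w)].

x_1(t) = 2C_1e^(4t) + 2C_2te^(4t) - C_2e^(4t), x_2(t) = 3C_1e^(4t) + 3C_2te^(4t) - 2C_2e^(4t)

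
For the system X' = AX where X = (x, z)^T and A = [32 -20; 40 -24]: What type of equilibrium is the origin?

unstable spiral

A = [[32,-20],[40,-24]]; det(A-λI) = λ^2 - 8λ + 32.
λ = 4 ± 4i: positive real part.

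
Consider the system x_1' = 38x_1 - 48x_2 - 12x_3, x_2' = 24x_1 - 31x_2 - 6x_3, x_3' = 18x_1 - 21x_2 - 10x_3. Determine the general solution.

x_1(t) = 3C_1e^(2t) - 2C_2e^(-4t) + 4C_3e^(-t), x_2(t) = 2C_1e^(2t) - 2C_2e^(-4t) + 3C_3e^(-t), x_3(t) = C_1e^(2t) + C_2e^(-4t) + C_3e^(-t)

Coefficient matrix A = [[38, -48, -12], [24, -31, -6], [18, -21, -10]].
det(A - λI) = 0 gives eigenvalues λ = 2, -4, -1.
For λ=2: eigenvector (3,2,1).
For λ=-4: eigenvector (-2,-2,1).
For λ=-1: eigenvector (4,3,1).
General solution: C_1e^(2t)(3,2,1) + C_2e^(-4t)(-2,-2,1) + C_3e^(-t)(4,3,1).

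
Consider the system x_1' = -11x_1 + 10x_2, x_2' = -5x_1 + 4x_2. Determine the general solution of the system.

Coefficient matrix A = [[-11, 10], [-5, 4]].
Characteristic polynomial det(A - λI) = λ^2 + 7λ + 6 = 0.
Eigenvalues λ = -1, -6.
For λ=-1: (A-λI) row 1 is [-10, 10], so an eigenvector is (-1, -1).
For λ=-6: (A-λI) row 1 is [-5, 10], so an eigenvector is (2, 1).
General solution: C_1e^(-t)(-1,-1) + C_2e^(-6t)(2,1).

x_1(t) = -C_1e^(-t) + 2C_2e^(-6t), x_2(t) = -C_1e^(-t) + C_2e^(-6t)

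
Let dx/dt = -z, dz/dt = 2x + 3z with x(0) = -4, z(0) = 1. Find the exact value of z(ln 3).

A = [[0,-1],[2,3]]; eigenvalues λ = 1, 2.
Eigenvectors: (-1,1) for λ=1, (-1,2) for λ=2.
From the initial condition, c_1 = 7, c_2 = -3.
z(ln 3) = (7)(3^1)(1) + (-3)(3^2)(2) = -33.

-33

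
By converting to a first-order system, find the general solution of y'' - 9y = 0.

Let x_1 = y, x_2 = y'. Then x_1' = x_2 and x_2' = 9x_1.
A = [[0,1],[9,0]]; det(A-λI) = λ^2 - 9.
Eigenvalues λ = 3, -3 with eigenvectors (1,3), (1,-3).

y(t) = K_1e^(3t) + K_2e^(-3t)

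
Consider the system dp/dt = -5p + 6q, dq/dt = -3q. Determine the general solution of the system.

p(t) = 3c_1e^(-3t) + c_2e^(-5t), q(t) = c_1e^(-3t)

Coefficient matrix A = [[-5, 6], [0, -3]].
Characteristic polynomial det(A - λI) = λ^2 + 8λ + 15 = 0.
Eigenvalues λ = -3, -5.
For λ=-3: (A-λI) row 1 is [-2, 6], so an eigenvector is (3, 1).
For λ=-5: (A-λI) row 1 is [0, 6], so an eigenvector is (1, 0).
General solution: c_1e^(-3t)(3,1) + c_2e^(-5t)(1,0).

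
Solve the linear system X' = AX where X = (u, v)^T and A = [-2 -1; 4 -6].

Coefficient matrix A = [[-2, -1], [4, -6]].
Characteristic polynomial det(A - λI) = λ^2 + 8λ + 16 = 0.
Single eigenvalue λ = -4 with algebraic multiplicity 2.
Eigenvector v = (-1,-2); generalized eigenvector w with (A-λI)w=v is (-2,-3).
General solution: e^(-4t)[C_1·v + C_2·(t·v + w)].

u(t) = -C_1e^(-4t) - C_2te^(-4t) - 2C_2e^(-4t), v(t) = -2C_1e^(-4t) - 2C_2te^(-4t) - 3C_2e^(-4t)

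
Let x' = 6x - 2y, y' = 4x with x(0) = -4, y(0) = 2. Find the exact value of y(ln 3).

-702

A = [[6,-2],[4,0]]; eigenvalues λ = 2, 4.
Eigenvectors: (-1,-2) for λ=2, (-1,-1) for λ=4.
From the initial condition, c_1 = -6, c_2 = 10.
y(ln 3) = (-6)(3^2)(-2) + (10)(3^4)(-1) = -702.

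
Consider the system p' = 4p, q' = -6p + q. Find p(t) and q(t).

p(t) = K_1e^(4t), q(t) = -2K_1e^(4t) + K_2e^(t)

Coefficient matrix A = [[4, 0], [-6, 1]].
Characteristic polynomial det(A - λI) = λ^2 - 5λ + 4 = 0.
Eigenvalues λ = 4, 1.
For λ=4: (A-λI) row 2 is [-6, -3], so an eigenvector is (1, -2).
For λ=1: (A-λI) row 1 is [3, 0], so an eigenvector is (0, 1).
General solution: K_1e^(4t)(1,-2) + K_2e^(t)(0,1).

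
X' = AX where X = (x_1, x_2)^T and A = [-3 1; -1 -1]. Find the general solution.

x_1(t) = -c_1e^(-2t) - c_2te^(-2t) + 3c_2e^(-2t), x_2(t) = -c_1e^(-2t) - c_2te^(-2t) + 2c_2e^(-2t)

Coefficient matrix A = [[-3, 1], [-1, -1]].
Characteristic polynomial det(A - λI) = λ^2 + 4λ + 4 = 0.
Single eigenvalue λ = -2 with algebraic multiplicity 2.
Eigenvector v = (-1,-1); generalized eigenvector w with (A-λI)w=v is (3,2).
General solution: e^(-2t)[c_1·v + c_2·(t·v + w)].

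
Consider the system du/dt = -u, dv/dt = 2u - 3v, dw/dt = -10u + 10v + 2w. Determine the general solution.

u(t) = C_3e^(-t), v(t) = C_2e^(-3t) + C_3e^(-t), w(t) = C_1e^(2t) - 2C_2e^(-3t)

Coefficient matrix A = [[-1, 0, 0], [2, -3, 0], [-10, 10, 2]].
det(A - λI) = 0 gives eigenvalues λ = 2, -3, -1.
For λ=2: eigenvector (0,0,1).
For λ=-3: eigenvector (0,1,-2).
For λ=-1: eigenvector (1,1,0).
General solution: C_1e^(2t)(0,0,1) + C_2e^(-3t)(0,1,-2) + C_3e^(-t)(1,1,0).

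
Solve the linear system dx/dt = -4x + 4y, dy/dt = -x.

Coefficient matrix A = [[-4, 4], [-1, 0]].
Characteristic polynomial det(A - λI) = λ^2 + 4λ + 4 = 0.
Single eigenvalue λ = -2 with algebraic multiplicity 2.
Eigenvector v = (-2,-1); generalized eigenvector w with (A-λI)w=v is (1,0).
General solution: e^(-2t)[K_1·v + K_2·(t·v + w)].

x(t) = -2K_1e^(-2t) - 2K_2te^(-2t) + K_2e^(-2t), y(t) = -K_1e^(-2t) - K_2te^(-2t)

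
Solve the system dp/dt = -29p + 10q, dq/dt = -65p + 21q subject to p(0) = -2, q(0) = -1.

Coefficient matrix A = [[-29, 10], [-65, 21]].
Characteristic polynomial det(A - λI) = λ^2 + 8λ + 41 = 0.
Eigenvalues λ = -4 ± 5i (complex conjugate pair).
For λ=-4+5i: an eigenvector is (-1,-3) - i(-1,-2) = (-1 + i, -3 + 2i).
A real fundamental pair from Re and Im of e^((-4+5i)t)v: X_1 = e^(-4t)(cos(5t)·(-1,-3) + sin(5t)·(-1,-2)), X_2 = e^(-4t)(sin(5t)·(-1,-3) - cos(5t)·(-1,-2)).
General solution: K_1X_1 + K_2X_2.
Applying p(0)=-2, q(0)=-1 gives K_1=-3, K_2=-5.

p(t) = 8e^(-4t)sin(5t) - 2e^(-4t)cos(5t), q(t) = 21e^(-4t)sin(5t) - e^(-4t)cos(5t)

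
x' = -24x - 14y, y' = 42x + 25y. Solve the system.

x(t) = 2C_1e^(-3t) - C_2e^(4t), y(t) = -3C_1e^(-3t) + 2C_2e^(4t)

Coefficient matrix A = [[-24, -14], [42, 25]].
Characteristic polynomial det(A - λI) = λ^2 - λ - 12 = 0.
Eigenvalues λ = -3, 4.
For λ=-3: (A-λI) row 1 is [-21, -14], so an eigenvector is (2, -3).
For λ=4: (A-λI) row 1 is [-28, -14], so an eigenvector is (-1, 2).
General solution: C_1e^(-3t)(2,-3) + C_2e^(4t)(-1,2).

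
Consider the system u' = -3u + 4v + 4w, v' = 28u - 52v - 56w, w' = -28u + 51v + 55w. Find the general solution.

u(t) = C_1e^(-3t) + 2C_3e^(-t), v(t) = -4C_1e^(-3t) - C_2e^(4t), w(t) = 4C_1e^(-3t) + C_2e^(4t) + C_3e^(-t)

Coefficient matrix A = [[-3, 4, 4], [28, -52, -56], [-28, 51, 55]].
det(A - λI) = 0 gives eigenvalues λ = -3, 4, -1.
For λ=-3: eigenvector (1,-4,4).
For λ=4: eigenvector (0,-1,1).
For λ=-1: eigenvector (2,0,1).
General solution: C_1e^(-3t)(1,-4,4) + C_2e^(4t)(0,-1,1) + C_3e^(-t)(2,0,1).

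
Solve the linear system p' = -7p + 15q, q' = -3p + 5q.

Coefficient matrix A = [[-7, 15], [-3, 5]].
Characteristic polynomial det(A - λI) = λ^2 + 2λ + 10 = 0.
Eigenvalues λ = -1 ± 3i (complex conjugate pair).
For λ=-1+3i: an eigenvector is (-1,0) - i(2,1) = (-1 - 2i, 0 - i).
A real fundamental pair from Re and Im of e^((-1+3i)t)v: X_1 = e^(-t)(cos(3t)·(-1,0) + sin(3t)·(2,1)), X_2 = e^(-t)(sin(3t)·(-1,0) - cos(3t)·(2,1)).
General solution: K_1X_1 + K_2X_2.

p(t) = 2K_1e^(-t)sin(3t) - K_1e^(-t)cos(3t) - K_2e^(-t)sin(3t) - 2K_2e^(-t)cos(3t), q(t) = K_1e^(-t)sin(3t) - K_2e^(-t)cos(3t)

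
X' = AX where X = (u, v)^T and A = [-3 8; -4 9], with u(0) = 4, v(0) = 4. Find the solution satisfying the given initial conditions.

Coefficient matrix A = [[-3, 8], [-4, 9]].
Characteristic polynomial det(A - λI) = λ^2 - 6λ + 5 = 0.
Eigenvalues λ = 5, 1.
For λ=5: (A-λI) row 1 is [-8, 8], so an eigenvector is (1, 1).
For λ=1: (A-λI) row 1 is [-4, 8], so an eigenvector is (-2, -1).
General solution: K_1e^(5t)(1,1) + K_2e^(t)(-2,-1).
Applying u(0)=4, v(0)=4 gives K_1=4, K_2=0.

u(t) = 4e^(5t), v(t) = 4e^(5t)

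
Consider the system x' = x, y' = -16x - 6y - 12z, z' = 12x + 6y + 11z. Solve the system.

Coefficient matrix A = [[1, 0, 0], [-16, -6, -12], [12, 6, 11]].
det(A - λI) = 0 gives eigenvalues λ = 1, 3, 2.
For λ=1: eigenvector (1,8,-6).
For λ=3: eigenvector (0,4,-3).
For λ=2: eigenvector (0,-3,2).
General solution: c_1e^(t)(1,8,-6) + c_2e^(3t)(0,4,-3) + c_3e^(2t)(0,-3,2).

x(t) = c_1e^(t), y(t) = 8c_1e^(t) + 4c_2e^(3t) - 3c_3e^(2t), z(t) = -6c_1e^(t) - 3c_2e^(3t) + 2c_3e^(2t)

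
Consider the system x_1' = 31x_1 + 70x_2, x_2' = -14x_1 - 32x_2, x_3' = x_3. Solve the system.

x_1(t) = -2C_1e^(-4t) + 5C_2e^(3t), x_2(t) = C_1e^(-4t) - 2C_2e^(3t), x_3(t) = C_3e^(t)

Coefficient matrix A = [[31, 70, 0], [-14, -32, 0], [0, 0, 1]].
det(A - λI) = 0 gives eigenvalues λ = -4, 3, 1.
For λ=-4: eigenvector (-2,1,0).
For λ=3: eigenvector (5,-2,0).
For λ=1: eigenvector (0,0,1).
General solution: C_1e^(-4t)(-2,1,0) + C_2e^(3t)(5,-2,0) + C_3e^(t)(0,0,1).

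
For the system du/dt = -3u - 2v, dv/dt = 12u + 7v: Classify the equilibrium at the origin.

A = [[-3,-2],[12,7]]; det(A-λI) = λ^2 - 4λ + 3.
λ = 1, 3: both positive.

unstable node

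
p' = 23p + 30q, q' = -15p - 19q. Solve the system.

p(t) = 3K_1e^(2t)sin(3t) - K_1e^(2t)cos(3t) - K_2e^(2t)sin(3t) - 3K_2e^(2t)cos(3t), q(t) = -2K_1e^(2t)sin(3t) + K_1e^(2t)cos(3t) + K_2e^(2t)sin(3t) + 2K_2e^(2t)cos(3t)

Coefficient matrix A = [[23, 30], [-15, -19]].
Characteristic polynomial det(A - λI) = λ^2 - 4λ + 13 = 0.
Eigenvalues λ = 2 ± 3i (complex conjugate pair).
For λ=2+3i: an eigenvector is (-1,1) - i(3,-2) = (-1 - 3i, 1 + 2i).
A real fundamental pair from Re and Im of e^((2+3i)t)v: X_1 = e^(2t)(cos(3t)·(-1,1) + sin(3t)·(3,-2)), X_2 = e^(2t)(sin(3t)·(-1,1) - cos(3t)·(3,-2)).
General solution: K_1X_1 + K_2X_2.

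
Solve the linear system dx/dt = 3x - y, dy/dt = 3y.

x(t) = C_1e^(3t) + C_2te^(3t) + C_2e^(3t), y(t) = -C_2e^(3t)

Coefficient matrix A = [[3, -1], [0, 3]].
Characteristic polynomial det(A - λI) = λ^2 - 6λ + 9 = 0.
Single eigenvalue λ = 3 with algebraic multiplicity 2.
Eigenvector v = (1,0); generalized eigenvector w with (A-λI)w=v is (1,-1).
General solution: e^(3t)[C_1·v + C_2·(t·v + w)].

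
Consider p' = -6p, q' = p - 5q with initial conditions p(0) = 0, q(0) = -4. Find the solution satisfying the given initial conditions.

p(t) = 0, q(t) = -4e^(-5t)

Coefficient matrix A = [[-6, 0], [1, -5]].
Characteristic polynomial det(A - λI) = λ^2 + 11λ + 30 = 0.
Eigenvalues λ = -6, -5.
For λ=-6: (A-λI) row 2 is [1, 1], so an eigenvector is (1, -1).
For λ=-5: (A-λI) row 1 is [-1, 0], so an eigenvector is (0, -1).
General solution: K_1e^(-6t)(1,-1) + K_2e^(-5t)(0,-1).
Applying p(0)=0, q(0)=-4 gives K_1=0, K_2=4.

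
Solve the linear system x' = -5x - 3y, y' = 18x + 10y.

Coefficient matrix A = [[-5, -3], [18, 10]].
Characteristic polynomial det(A - λI) = λ^2 - 5λ + 4 = 0.
Eigenvalues λ = 1, 4.
For λ=1: (A-λI) row 1 is [-6, -3], so an eigenvector is (1, -2).
For λ=4: (A-λI) row 1 is [-9, -3], so an eigenvector is (1, -3).
General solution: K_1e^(t)(1,-2) + K_2e^(4t)(1,-3).

x(t) = K_1e^(t) + K_2e^(4t), y(t) = -2K_1e^(t) - 3K_2e^(4t)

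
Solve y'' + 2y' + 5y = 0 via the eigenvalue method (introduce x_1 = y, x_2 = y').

Let x_1 = y, x_2 = y'. Then x_1' = x_2 and x_2' = -5x_1 - 2x_2.
A = [[0,1],[-5,-2]]; det(A-λI) = λ^2 + 2λ + 5.
Eigenvalues λ = -1 ± 2i.

y(t) = c_1e^(-t)cos(2t) + c_2e^(-t)sin(2t)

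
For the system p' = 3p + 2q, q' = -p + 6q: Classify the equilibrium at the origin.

A = [[3,2],[-1,6]]; det(A-λI) = λ^2 - 9λ + 20.
λ = 4, 5: both positive.

unstable node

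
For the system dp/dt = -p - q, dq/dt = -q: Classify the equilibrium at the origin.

A = [[-1,-1],[0,-1]]; det(A-λI) = λ^2 + 2λ + 1.
repeated λ = -1 with a single eigenvector.

stable improper node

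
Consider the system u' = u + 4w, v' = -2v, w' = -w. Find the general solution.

Coefficient matrix A = [[1, 0, 4], [0, -2, 0], [0, 0, -1]].
det(A - λI) = 0 gives eigenvalues λ = 1, -2, -1.
For λ=1: eigenvector (1,0,0).
For λ=-2: eigenvector (0,1,0).
For λ=-1: eigenvector (-2,0,1).
General solution: K_1e^(t)(1,0,0) + K_2e^(-2t)(0,1,0) + K_3e^(-t)(-2,0,1).

u(t) = K_1e^(t) - 2K_3e^(-t), v(t) = K_2e^(-2t), w(t) = K_3e^(-t)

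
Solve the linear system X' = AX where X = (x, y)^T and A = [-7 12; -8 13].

Coefficient matrix A = [[-7, 12], [-8, 13]].
Characteristic polynomial det(A - λI) = λ^2 - 6λ + 5 = 0.
Eigenvalues λ = 5, 1.
For λ=5: (A-λI) row 1 is [-12, 12], so an eigenvector is (1, 1).
For λ=1: (A-λI) row 1 is [-8, 12], so an eigenvector is (3, 2).
General solution: c_1e^(5t)(1,1) + c_2e^(t)(3,2).

x(t) = c_1e^(5t) + 3c_2e^(t), y(t) = c_1e^(5t) + 2c_2e^(t)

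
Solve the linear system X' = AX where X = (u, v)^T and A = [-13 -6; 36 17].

u(t) = c_1e^(5t) + c_2e^(-t), v(t) = -3c_1e^(5t) - 2c_2e^(-t)

Coefficient matrix A = [[-13, -6], [36, 17]].
Characteristic polynomial det(A - λI) = λ^2 - 4λ - 5 = 0.
Eigenvalues λ = 5, -1.
For λ=5: (A-λI) row 1 is [-18, -6], so an eigenvector is (1, -3).
For λ=-1: (A-λI) row 1 is [-12, -6], so an eigenvector is (1, -2).
General solution: c_1e^(5t)(1,-3) + c_2e^(-t)(1,-2).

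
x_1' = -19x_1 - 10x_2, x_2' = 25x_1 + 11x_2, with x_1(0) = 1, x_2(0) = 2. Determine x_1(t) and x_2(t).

x_1(t) = -7e^(-4t)sin(5t) + e^(-4t)cos(5t), x_2(t) = 11e^(-4t)sin(5t) + 2e^(-4t)cos(5t)

Coefficient matrix A = [[-19, -10], [25, 11]].
Characteristic polynomial det(A - λI) = λ^2 + 8λ + 41 = 0.
Eigenvalues λ = -4 ± 5i (complex conjugate pair).
For λ=-4+5i: an eigenvector is (1,-1) - i(-1,2) = (1 + i, -1 - 2i).
A real fundamental pair from Re and Im of e^((-4+5i)t)v: X_1 = e^(-4t)(cos(5t)·(1,-1) + sin(5t)·(-1,2)), X_2 = e^(-4t)(sin(5t)·(1,-1) - cos(5t)·(-1,2)).
General solution: C_1X_1 + C_2X_2.
Applying x_1(0)=1, x_2(0)=2 gives C_1=4, C_2=-3.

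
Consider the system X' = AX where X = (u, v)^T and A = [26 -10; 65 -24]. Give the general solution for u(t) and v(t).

u(t) = -K_1e^(t)sin(5t) + K_1e^(t)cos(5t) + K_2e^(t)sin(5t) + K_2e^(t)cos(5t), v(t) = -2K_1e^(t)sin(5t) + 3K_1e^(t)cos(5t) + 3K_2e^(t)sin(5t) + 2K_2e^(t)cos(5t)

Coefficient matrix A = [[26, -10], [65, -24]].
Characteristic polynomial det(A - λI) = λ^2 - 2λ + 26 = 0.
Eigenvalues λ = 1 ± 5i (complex conjugate pair).
For λ=1+5i: an eigenvector is (1,3) - i(-1,-2) = (1 + i, 3 + 2i).
A real fundamental pair from Re and Im of e^((1+5i)t)v: X_1 = e^(t)(cos(5t)·(1,3) + sin(5t)·(-1,-2)), X_2 = e^(t)(sin(5t)·(1,3) - cos(5t)·(-1,-2)).
General solution: K_1X_1 + K_2X_2.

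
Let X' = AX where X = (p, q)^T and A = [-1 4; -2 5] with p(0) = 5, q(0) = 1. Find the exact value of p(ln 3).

-57

A = [[-1,4],[-2,5]]; eigenvalues λ = 1, 3.
Eigenvectors: (-2,-1) for λ=1, (-1,-1) for λ=3.
From the initial condition, c_1 = -4, c_2 = 3.
p(ln 3) = (-4)(3^1)(-2) + (3)(3^3)(-1) = -57.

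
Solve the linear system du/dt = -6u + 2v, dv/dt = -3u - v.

Coefficient matrix A = [[-6, 2], [-3, -1]].
Characteristic polynomial det(A - λI) = λ^2 + 7λ + 12 = 0.
Eigenvalues λ = -3, -4.
For λ=-3: (A-λI) row 1 is [-3, 2], so an eigenvector is (2, 3).
For λ=-4: (A-λI) row 1 is [-2, 2], so an eigenvector is (1, 1).
General solution: c_1e^(-3t)(2,3) + c_2e^(-4t)(1,1).

u(t) = 2c_1e^(-3t) + c_2e^(-4t), v(t) = 3c_1e^(-3t) + c_2e^(-4t)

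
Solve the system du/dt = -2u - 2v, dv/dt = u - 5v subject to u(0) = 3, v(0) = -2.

u(t) = 10e^(-3t) - 7e^(-4t), v(t) = 5e^(-3t) - 7e^(-4t)

Coefficient matrix A = [[-2, -2], [1, -5]].
Characteristic polynomial det(A - λI) = λ^2 + 7λ + 12 = 0.
Eigenvalues λ = -4, -3.
For λ=-4: (A-λI) row 1 is [2, -2], so an eigenvector is (-1, -1).
For λ=-3: (A-λI) row 1 is [1, -2], so an eigenvector is (2, 1).
General solution: C_1e^(-4t)(-1,-1) + C_2e^(-3t)(2,1).
Applying u(0)=3, v(0)=-2 gives C_1=7, C_2=5.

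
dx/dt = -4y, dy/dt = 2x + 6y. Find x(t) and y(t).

x(t) = -2C_1e^(2t) - C_2e^(4t), y(t) = C_1e^(2t) + C_2e^(4t)

Coefficient matrix A = [[0, -4], [2, 6]].
Characteristic polynomial det(A - λI) = λ^2 - 6λ + 8 = 0.
Eigenvalues λ = 2, 4.
For λ=2: (A-λI) row 1 is [-2, -4], so an eigenvector is (-2, 1).
For λ=4: (A-λI) row 1 is [-4, -4], so an eigenvector is (-1, 1).
General solution: C_1e^(2t)(-2,1) + C_2e^(4t)(-1,1).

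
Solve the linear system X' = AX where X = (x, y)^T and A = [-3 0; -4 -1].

Coefficient matrix A = [[-3, 0], [-4, -1]].
Characteristic polynomial det(A - λI) = λ^2 + 4λ + 3 = 0.
Eigenvalues λ = -1, -3.
For λ=-1: (A-λI) row 1 is [-2, 0], so an eigenvector is (0, 1).
For λ=-3: (A-λI) row 2 is [-4, 2], so an eigenvector is (-1, -2).
General solution: C_1e^(-t)(0,1) + C_2e^(-3t)(-1,-2).

x(t) = -C_2e^(-3t), y(t) = C_1e^(-t) - 2C_2e^(-3t)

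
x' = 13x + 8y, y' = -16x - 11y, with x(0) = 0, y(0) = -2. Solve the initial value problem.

Coefficient matrix A = [[13, 8], [-16, -11]].
Characteristic polynomial det(A - λI) = λ^2 - 2λ - 15 = 0.
Eigenvalues λ = 5, -3.
For λ=5: (A-λI) row 1 is [8, 8], so an eigenvector is (1, -1).
For λ=-3: (A-λI) row 1 is [16, 8], so an eigenvector is (-1, 2).
General solution: K_1e^(5t)(1,-1) + K_2e^(-3t)(-1,2).
Applying x(0)=0, y(0)=-2 gives K_1=-2, K_2=-2.

x(t) = -2e^(5t) + 2e^(-3t), y(t) = 2e^(5t) - 4e^(-3t)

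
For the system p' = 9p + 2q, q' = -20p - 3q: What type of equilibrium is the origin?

A = [[9,2],[-20,-3]]; det(A-λI) = λ^2 - 6λ + 13.
λ = 3 ± 2i: positive real part.

unstable spiral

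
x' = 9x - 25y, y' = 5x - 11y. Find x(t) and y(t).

x(t) = 2C_1e^(-t)sin(5t) + C_1e^(-t)cos(5t) + C_2e^(-t)sin(5t) - 2C_2e^(-t)cos(5t), y(t) = C_1e^(-t)sin(5t) - C_2e^(-t)cos(5t)

Coefficient matrix A = [[9, -25], [5, -11]].
Characteristic polynomial det(A - λI) = λ^2 + 2λ + 26 = 0.
Eigenvalues λ = -1 ± 5i (complex conjugate pair).
For λ=-1+5i: an eigenvector is (1,0) - i(2,1) = (1 - 2i, 0 - i).
A real fundamental pair from Re and Im of e^((-1+5i)t)v: X_1 = e^(-t)(cos(5t)·(1,0) + sin(5t)·(2,1)), X_2 = e^(-t)(sin(5t)·(1,0) - cos(5t)·(2,1)).
General solution: C_1X_1 + C_2X_2.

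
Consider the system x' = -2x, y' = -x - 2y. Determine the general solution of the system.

x(t) = K_2e^(-2t), y(t) = -K_1e^(-2t) - K_2te^(-2t) + 3K_2e^(-2t)

Coefficient matrix A = [[-2, 0], [-1, -2]].
Characteristic polynomial det(A - λI) = λ^2 + 4λ + 4 = 0.
Single eigenvalue λ = -2 with algebraic multiplicity 2.
Eigenvector v = (0,-1); generalized eigenvector w with (A-λI)w=v is (1,3).
General solution: e^(-2t)[K_1·v + K_2·(t·v + w)].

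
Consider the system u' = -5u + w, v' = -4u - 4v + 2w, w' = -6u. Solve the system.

u(t) = K_1e^(-3t) + K_3e^(-2t), v(t) = K_2e^(-4t) + K_3e^(-2t), w(t) = 2K_1e^(-3t) + 3K_3e^(-2t)

Coefficient matrix A = [[-5, 0, 1], [-4, -4, 2], [-6, 0, 0]].
det(A - λI) = 0 gives eigenvalues λ = -3, -4, -2.
For λ=-3: eigenvector (1,0,2).
For λ=-4: eigenvector (0,1,0).
For λ=-2: eigenvector (1,1,3).
General solution: K_1e^(-3t)(1,0,2) + K_2e^(-4t)(0,1,0) + K_3e^(-2t)(1,1,3).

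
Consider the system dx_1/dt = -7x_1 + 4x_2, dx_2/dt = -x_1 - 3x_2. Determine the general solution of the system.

x_1(t) = -2K_1e^(-5t) - 2K_2te^(-5t) + 3K_2e^(-5t), x_2(t) = -K_1e^(-5t) - K_2te^(-5t) + K_2e^(-5t)

Coefficient matrix A = [[-7, 4], [-1, -3]].
Characteristic polynomial det(A - λI) = λ^2 + 10λ + 25 = 0.
Single eigenvalue λ = -5 with algebraic multiplicity 2.
Eigenvector v = (-2,-1); generalized eigenvector w with (A-λI)w=v is (3,1).
General solution: e^(-5t)[K_1·v + K_2·(t·v + w)].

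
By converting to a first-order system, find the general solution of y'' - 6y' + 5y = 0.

y(t) = c_1e^(t) + c_2e^(5t)

Let x_1 = y, x_2 = y'. Then x_1' = x_2 and x_2' = -5x_1 + 6x_2.
A = [[0,1],[-5,6]]; det(A-λI) = λ^2 - 6λ + 5.
Eigenvalues λ = 1, 5 with eigenvectors (1,1), (1,5).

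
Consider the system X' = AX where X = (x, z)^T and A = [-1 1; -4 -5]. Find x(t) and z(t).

Coefficient matrix A = [[-1, 1], [-4, -5]].
Characteristic polynomial det(A - λI) = λ^2 + 6λ + 9 = 0.
Single eigenvalue λ = -3 with algebraic multiplicity 2.
Eigenvector v = (-1,2); generalized eigenvector w with (A-λI)w=v is (-2,3).
General solution: e^(-3t)[C_1·v + C_2·(t·v + w)].

x(t) = -C_1e^(-3t) - C_2te^(-3t) - 2C_2e^(-3t), z(t) = 2C_1e^(-3t) + 2C_2te^(-3t) + 3C_2e^(-3t)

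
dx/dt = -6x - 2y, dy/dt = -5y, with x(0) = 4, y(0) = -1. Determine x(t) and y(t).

x(t) = 2e^(-5t) + 2e^(-6t), y(t) = -e^(-5t)

Coefficient matrix A = [[-6, -2], [0, -5]].
Characteristic polynomial det(A - λI) = λ^2 + 11λ + 30 = 0.
Eigenvalues λ = -5, -6.
For λ=-5: (A-λI) row 1 is [-1, -2], so an eigenvector is (-2, 1).
For λ=-6: (A-λI) row 1 is [0, -2], so an eigenvector is (1, 0).
General solution: C_1e^(-5t)(-2,1) + C_2e^(-6t)(1,0).
Applying x(0)=4, y(0)=-1 gives C_1=-1, C_2=2.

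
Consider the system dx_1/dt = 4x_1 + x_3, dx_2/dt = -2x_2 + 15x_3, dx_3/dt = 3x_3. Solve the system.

Coefficient matrix A = [[4, 0, 1], [0, -2, 15], [0, 0, 3]].
det(A - λI) = 0 gives eigenvalues λ = 4, -2, 3.
For λ=4: eigenvector (1,0,0).
For λ=-2: eigenvector (0,1,0).
For λ=3: eigenvector (-1,3,1).
General solution: c_1e^(4t)(1,0,0) + c_2e^(-2t)(0,1,0) + c_3e^(3t)(-1,3,1).

x_1(t) = c_1e^(4t) - c_3e^(3t), x_2(t) = c_2e^(-2t) + 3c_3e^(3t), x_3(t) = c_3e^(3t)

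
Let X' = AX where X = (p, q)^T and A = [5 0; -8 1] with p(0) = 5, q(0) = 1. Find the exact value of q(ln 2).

-298

A = [[5,0],[-8,1]]; eigenvalues λ = 5, 1.
Eigenvectors: (1,-2) for λ=5, (0,-1) for λ=1.
From the initial condition, c_1 = 5, c_2 = -11.
q(ln 2) = (5)(2^5)(-2) + (-11)(2^1)(-1) = -298.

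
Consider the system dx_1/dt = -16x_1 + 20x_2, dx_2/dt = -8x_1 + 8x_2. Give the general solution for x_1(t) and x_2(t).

Coefficient matrix A = [[-16, 20], [-8, 8]].
Characteristic polynomial det(A - λI) = λ^2 + 8λ + 32 = 0.
Eigenvalues λ = -4 ± 4i (complex conjugate pair).
For λ=-4+4i: an eigenvector is (-2,-1) - i(1,1) = (-2 - i, -1 - i).
A real fundamental pair from Re and Im of e^((-4+4i)t)v: X_1 = e^(-4t)(cos(4t)·(-2,-1) + sin(4t)·(1,1)), X_2 = e^(-4t)(sin(4t)·(-2,-1) - cos(4t)·(1,1)).
General solution: K_1X_1 + K_2X_2.

x_1(t) = K_1e^(-4t)sin(4t) - 2K_1e^(-4t)cos(4t) - 2K_2e^(-4t)sin(4t) - K_2e^(-4t)cos(4t), x_2(t) = K_1e^(-4t)sin(4t) - K_1e^(-4t)cos(4t) - K_2e^(-4t)sin(4t) - K_2e^(-4t)cos(4t)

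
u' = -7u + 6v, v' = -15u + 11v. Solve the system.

u(t) = -c_1e^(2t)sin(3t) + c_1e^(2t)cos(3t) + c_2e^(2t)sin(3t) + c_2e^(2t)cos(3t), v(t) = -2c_1e^(2t)sin(3t) + c_1e^(2t)cos(3t) + c_2e^(2t)sin(3t) + 2c_2e^(2t)cos(3t)

Coefficient matrix A = [[-7, 6], [-15, 11]].
Characteristic polynomial det(A - λI) = λ^2 - 4λ + 13 = 0.
Eigenvalues λ = 2 ± 3i (complex conjugate pair).
For λ=2+3i: an eigenvector is (1,1) - i(-1,-2) = (1 + i, 1 + 2i).
A real fundamental pair from Re and Im of e^((2+3i)t)v: X_1 = e^(2t)(cos(3t)·(1,1) + sin(3t)·(-1,-2)), X_2 = e^(2t)(sin(3t)·(1,1) - cos(3t)·(-1,-2)).
General solution: c_1X_1 + c_2X_2.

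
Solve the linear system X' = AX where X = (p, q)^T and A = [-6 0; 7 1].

Coefficient matrix A = [[-6, 0], [7, 1]].
Characteristic polynomial det(A - λI) = λ^2 + 5λ - 6 = 0.
Eigenvalues λ = 1, -6.
For λ=1: (A-λI) row 1 is [-7, 0], so an eigenvector is (0, 1).
For λ=-6: (A-λI) row 2 is [7, 7], so an eigenvector is (1, -1).
General solution: C_1e^(t)(0,1) + C_2e^(-6t)(1,-1).

p(t) = C_2e^(-6t), q(t) = C_1e^(t) - C_2e^(-6t)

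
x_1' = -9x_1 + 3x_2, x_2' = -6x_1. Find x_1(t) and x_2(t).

x_1(t) = -C_1e^(-6t) - C_2e^(-3t), x_2(t) = -C_1e^(-6t) - 2C_2e^(-3t)

Coefficient matrix A = [[-9, 3], [-6, 0]].
Characteristic polynomial det(A - λI) = λ^2 + 9λ + 18 = 0.
Eigenvalues λ = -6, -3.
For λ=-6: (A-λI) row 1 is [-3, 3], so an eigenvector is (-1, -1).
For λ=-3: (A-λI) row 1 is [-6, 3], so an eigenvector is (-1, -2).
General solution: C_1e^(-6t)(-1,-1) + C_2e^(-3t)(-1,-2).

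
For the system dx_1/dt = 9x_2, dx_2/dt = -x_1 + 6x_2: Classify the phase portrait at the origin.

unstable improper node

A = [[0,9],[-1,6]]; det(A-λI) = λ^2 - 6λ + 9.
repeated λ = 3 with a single eigenvector.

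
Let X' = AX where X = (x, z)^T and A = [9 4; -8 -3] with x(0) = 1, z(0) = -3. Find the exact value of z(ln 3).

231

A = [[9,4],[-8,-3]]; eigenvalues λ = 1, 5.
Eigenvectors: (-1,2) for λ=1, (1,-1) for λ=5.
From the initial condition, c_1 = -2, c_2 = -1.
z(ln 3) = (-2)(3^1)(2) + (-1)(3^5)(-1) = 231.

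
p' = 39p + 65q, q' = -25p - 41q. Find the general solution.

p(t) = 2c_1e^(-t)sin(5t) - 3c_1e^(-t)cos(5t) - 3c_2e^(-t)sin(5t) - 2c_2e^(-t)cos(5t), q(t) = -c_1e^(-t)sin(5t) + 2c_1e^(-t)cos(5t) + 2c_2e^(-t)sin(5t) + c_2e^(-t)cos(5t)

Coefficient matrix A = [[39, 65], [-25, -41]].
Characteristic polynomial det(A - λI) = λ^2 + 2λ + 26 = 0.
Eigenvalues λ = -1 ± 5i (complex conjugate pair).
For λ=-1+5i: an eigenvector is (-3,2) - i(2,-1) = (-3 - 2i, 2 + i).
A real fundamental pair from Re and Im of e^((-1+5i)t)v: X_1 = e^(-t)(cos(5t)·(-3,2) + sin(5t)·(2,-1)), X_2 = e^(-t)(sin(5t)·(-3,2) - cos(5t)·(2,-1)).
General solution: c_1X_1 + c_2X_2.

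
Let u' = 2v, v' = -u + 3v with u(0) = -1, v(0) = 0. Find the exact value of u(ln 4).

8

A = [[0,2],[-1,3]]; eigenvalues λ = 2, 1.
Eigenvectors: (1,1) for λ=2, (-2,-1) for λ=1.
From the initial condition, c_1 = 1, c_2 = 1.
u(ln 4) = (1)(4^2)(1) + (1)(4^1)(-2) = 8.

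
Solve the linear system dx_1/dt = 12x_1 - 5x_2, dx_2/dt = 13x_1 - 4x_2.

x_1(t) = -2C_1e^(4t)sin(t) + C_1e^(4t)cos(t) + C_2e^(4t)sin(t) + 2C_2e^(4t)cos(t), x_2(t) = -3C_1e^(4t)sin(t) + 2C_1e^(4t)cos(t) + 2C_2e^(4t)sin(t) + 3C_2e^(4t)cos(t)

Coefficient matrix A = [[12, -5], [13, -4]].
Characteristic polynomial det(A - λI) = λ^2 - 8λ + 17 = 0.
Eigenvalues λ = 4 ± i (complex conjugate pair).
For λ=4+i: an eigenvector is (1,2) - i(-2,-3) = (1 + 2i, 2 + 3i).
A real fundamental pair from Re and Im of e^((4+i)t)v: X_1 = e^(4t)(cos(t)·(1,2) + sin(t)·(-2,-3)), X_2 = e^(4t)(sin(t)·(1,2) - cos(t)·(-2,-3)).
General solution: C_1X_1 + C_2X_2.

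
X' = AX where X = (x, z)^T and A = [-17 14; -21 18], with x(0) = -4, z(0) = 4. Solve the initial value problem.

x(t) = 16e^(4t) - 20e^(-3t), z(t) = 24e^(4t) - 20e^(-3t)

Coefficient matrix A = [[-17, 14], [-21, 18]].
Characteristic polynomial det(A - λI) = λ^2 - λ - 12 = 0.
Eigenvalues λ = -3, 4.
For λ=-3: (A-λI) row 1 is [-14, 14], so an eigenvector is (1, 1).
For λ=4: (A-λI) row 1 is [-21, 14], so an eigenvector is (2, 3).
General solution: C_1e^(-3t)(1,1) + C_2e^(4t)(2,3).
Applying x(0)=-4, z(0)=4 gives C_1=-20, C_2=8.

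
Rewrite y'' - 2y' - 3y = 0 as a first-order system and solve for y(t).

y(t) = C_1e^(-t) + C_2e^(3t)

Let x_1 = y, x_2 = y'. Then x_1' = x_2 and x_2' = 3x_1 + 2x_2.
A = [[0,1],[3,2]]; det(A-λI) = λ^2 - 2λ - 3.
Eigenvalues λ = -1, 3 with eigenvectors (1,-1), (1,3).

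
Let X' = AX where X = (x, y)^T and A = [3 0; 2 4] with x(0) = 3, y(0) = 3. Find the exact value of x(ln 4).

192

A = [[3,0],[2,4]]; eigenvalues λ = 4, 3.
Eigenvectors: (0,1) for λ=4, (1,-2) for λ=3.
From the initial condition, c_1 = 9, c_2 = 3.
x(ln 4) = (9)(4^4)(0) + (3)(4^3)(1) = 192.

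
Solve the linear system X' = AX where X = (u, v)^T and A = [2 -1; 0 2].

Coefficient matrix A = [[2, -1], [0, 2]].
Characteristic polynomial det(A - λI) = λ^2 - 4λ + 4 = 0.
Single eigenvalue λ = 2 with algebraic multiplicity 2.
Eigenvector v = (-1,0); generalized eigenvector w with (A-λI)w=v is (1,1).
General solution: e^(2t)[c_1·v + c_2·(t·v + w)].

u(t) = -c_1e^(2t) - c_2te^(2t) + c_2e^(2t), v(t) = c_2e^(2t)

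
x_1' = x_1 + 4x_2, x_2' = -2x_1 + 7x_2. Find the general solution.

Coefficient matrix A = [[1, 4], [-2, 7]].
Characteristic polynomial det(A - λI) = λ^2 - 8λ + 15 = 0.
Eigenvalues λ = 5, 3.
For λ=5: (A-λI) row 1 is [-4, 4], so an eigenvector is (1, 1).
For λ=3: (A-λI) row 1 is [-2, 4], so an eigenvector is (-2, -1).
General solution: c_1e^(5t)(1,1) + c_2e^(3t)(-2,-1).

x_1(t) = c_1e^(5t) - 2c_2e^(3t), x_2(t) = c_1e^(5t) - c_2e^(3t)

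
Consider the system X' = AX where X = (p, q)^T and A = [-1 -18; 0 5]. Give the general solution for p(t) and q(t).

p(t) = c_1e^(-t) - 3c_2e^(5t), q(t) = c_2e^(5t)

Coefficient matrix A = [[-1, -18], [0, 5]].
Characteristic polynomial det(A - λI) = λ^2 - 4λ - 5 = 0.
Eigenvalues λ = -1, 5.
For λ=-1: (A-λI) row 1 is [0, -18], so an eigenvector is (1, 0).
For λ=5: (A-λI) row 1 is [-6, -18], so an eigenvector is (-3, 1).
General solution: c_1e^(-t)(1,0) + c_2e^(5t)(-3,1).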